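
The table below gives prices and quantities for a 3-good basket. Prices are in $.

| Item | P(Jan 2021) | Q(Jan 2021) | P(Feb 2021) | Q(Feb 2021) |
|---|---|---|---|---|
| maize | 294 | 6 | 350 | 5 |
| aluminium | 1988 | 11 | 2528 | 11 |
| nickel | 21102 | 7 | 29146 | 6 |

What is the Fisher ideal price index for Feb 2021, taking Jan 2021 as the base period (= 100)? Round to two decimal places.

136.43

Laspeyres component (base-period weights):
ΣP(Feb 2021)Q(Jan 2021) = 350×6 + 2528×11 + 29146×7 = 2100 + 27808 + 204022 = 233930
ΣP(Jan 2021)Q(Jan 2021) = 294×6 + 1988×11 + 21102×7 = 1764 + 21868 + 147714 = 171346
L = 233930 / 171346 × 100 = 136.5249
Paasche component (current-period weights):
ΣP(Feb 2021)Q(Feb 2021) = 350×5 + 2528×11 + 29146×6 = 1750 + 27808 + 174876 = 204434
ΣP(Jan 2021)Q(Feb 2021) = 294×5 + 1988×11 + 21102×6 = 1470 + 21868 + 126612 = 149950
P = 204434 / 149950 × 100 = 136.3348
Fisher = √(L × P) = √(136.5249 × 136.3348) = 136.4298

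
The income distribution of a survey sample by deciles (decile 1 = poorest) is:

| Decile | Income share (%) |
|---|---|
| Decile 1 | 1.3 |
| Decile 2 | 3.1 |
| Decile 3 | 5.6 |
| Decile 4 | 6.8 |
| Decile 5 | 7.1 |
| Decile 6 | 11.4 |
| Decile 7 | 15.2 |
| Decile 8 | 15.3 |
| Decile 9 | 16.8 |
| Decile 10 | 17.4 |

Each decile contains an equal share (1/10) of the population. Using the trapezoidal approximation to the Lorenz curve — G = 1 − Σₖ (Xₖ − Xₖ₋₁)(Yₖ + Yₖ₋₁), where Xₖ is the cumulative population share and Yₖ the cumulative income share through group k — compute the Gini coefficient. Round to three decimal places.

Cumulative income shares Yₖ: 0.0130, 0.0440, 0.1000, 0.1680, 0.2390, 0.3530, 0.5050, 0.6580, 0.8260, 1.0000
Σ (Xₖ−Xₖ₋₁)(Yₖ+Yₖ₋₁) = (1/10)(0.0130+0.0000) + (1/10)(0.0440+0.0130) + (1/10)(0.1000+0.0440) + (1/10)(0.1680+0.1000) + (1/10)(0.2390+0.1680) + (1/10)(0.3530+0.2390) + (1/10)(0.5050+0.3530) + (1/10)(0.6580+0.5050) + (1/10)(0.8260+0.6580) + (1/10)(1.0000+0.8260)
  = 0.0013 + 0.0057 + 0.0144 + 0.0268 + 0.0407 + 0.0592 + 0.0858 + 0.1163 + 0.1484 + 0.1826 = 0.6812
G = 1 − 0.6812 = 0.3188

0.319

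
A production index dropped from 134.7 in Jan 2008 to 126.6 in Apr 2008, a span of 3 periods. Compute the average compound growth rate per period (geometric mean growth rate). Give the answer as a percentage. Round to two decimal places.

Growth factor = (126.6/134.7)^(1/3) = (0.939866)^(1/3) = 0.979540
Growth rate = 0.979540 − 1 = -0.020460 = -2.0460%

-2.05%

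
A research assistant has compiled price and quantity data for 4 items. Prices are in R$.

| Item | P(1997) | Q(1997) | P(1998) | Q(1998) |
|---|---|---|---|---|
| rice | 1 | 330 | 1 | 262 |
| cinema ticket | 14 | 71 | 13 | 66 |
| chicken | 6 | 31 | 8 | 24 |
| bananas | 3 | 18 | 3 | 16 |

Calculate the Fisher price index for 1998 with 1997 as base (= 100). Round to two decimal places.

99.06

Laspeyres component (base-period weights):
ΣP(1998)Q(1997) = 1×330 + 13×71 + 8×31 + 3×18 = 330 + 923 + 248 + 54 = 1555
ΣP(1997)Q(1997) = 1×330 + 14×71 + 6×31 + 3×18 = 330 + 994 + 186 + 54 = 1564
L = 1555 / 1564 × 100 = 99.4246
Paasche component (current-period weights):
ΣP(1998)Q(1998) = 1×262 + 13×66 + 8×24 + 3×16 = 262 + 858 + 192 + 48 = 1360
ΣP(1997)Q(1998) = 1×262 + 14×66 + 6×24 + 3×16 = 262 + 924 + 144 + 48 = 1378
P = 1360 / 1378 × 100 = 98.6938
Fisher = √(L × P) = √(99.4246 × 98.6938) = 99.0585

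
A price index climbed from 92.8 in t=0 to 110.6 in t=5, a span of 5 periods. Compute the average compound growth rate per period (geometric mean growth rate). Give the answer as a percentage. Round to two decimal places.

3.57%

Growth factor = (110.6/92.8)^(1/5) = (1.191810)^(1/5) = 1.035718
Growth rate = 1.035718 − 1 = 0.035718 = 3.5718%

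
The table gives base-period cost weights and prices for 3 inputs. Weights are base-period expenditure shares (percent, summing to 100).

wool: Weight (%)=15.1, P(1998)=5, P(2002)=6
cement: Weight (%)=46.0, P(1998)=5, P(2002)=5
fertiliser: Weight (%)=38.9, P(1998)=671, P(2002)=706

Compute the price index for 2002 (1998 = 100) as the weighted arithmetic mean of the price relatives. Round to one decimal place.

105.0

wool: 15.1 × (6/5) = 15.1 × 1.200000 = 18.1200
cement: 46.0 × (5/5) = 46.0 × 1.000000 = 46.0000
fertiliser: 38.9 × (706/671) = 38.9 × 1.052161 = 40.9291
Index = Σ wᵢ·(p₁ᵢ/p₀ᵢ) = 18.1200 + 46.0000 + 40.9291 = 105.0491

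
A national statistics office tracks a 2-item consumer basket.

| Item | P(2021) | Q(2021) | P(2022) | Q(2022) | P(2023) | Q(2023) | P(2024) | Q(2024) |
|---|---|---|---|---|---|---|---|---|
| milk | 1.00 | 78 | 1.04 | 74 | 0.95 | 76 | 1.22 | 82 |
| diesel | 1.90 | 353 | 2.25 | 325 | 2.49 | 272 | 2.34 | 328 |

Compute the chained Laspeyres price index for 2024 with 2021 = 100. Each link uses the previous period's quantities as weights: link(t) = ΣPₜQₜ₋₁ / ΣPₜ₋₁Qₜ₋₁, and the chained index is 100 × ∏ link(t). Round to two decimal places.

Link 2021→2022:
ΣP(2022)Q(2021) = 1.04×78 + 2.25×353 = 81.12 + 794.25 = 875.37
ΣP(2021)Q(2021) = 1.00×78 + 1.90×353 = 78 + 670.7 = 748.7
link = 875.37/748.7 = 1.169187
Link 2022→2023:
ΣP(2023)Q(2022) = 0.95×74 + 2.49×325 = 70.3 + 809.25 = 879.55
ΣP(2022)Q(2022) = 1.04×74 + 2.25×325 = 76.96 + 731.25 = 808.21
link = 879.55/808.21 = 1.088269
Link 2023→2024:
ΣP(2024)Q(2023) = 1.22×76 + 2.34×272 = 92.72 + 636.48 = 729.2
ΣP(2023)Q(2023) = 0.95×76 + 2.49×272 = 72.2 + 677.28 = 749.48
link = 729.2/749.48 = 0.972941
Chained index = 100 × 1.169187 × 1.088269 × 0.972941 = 123.7960

123.80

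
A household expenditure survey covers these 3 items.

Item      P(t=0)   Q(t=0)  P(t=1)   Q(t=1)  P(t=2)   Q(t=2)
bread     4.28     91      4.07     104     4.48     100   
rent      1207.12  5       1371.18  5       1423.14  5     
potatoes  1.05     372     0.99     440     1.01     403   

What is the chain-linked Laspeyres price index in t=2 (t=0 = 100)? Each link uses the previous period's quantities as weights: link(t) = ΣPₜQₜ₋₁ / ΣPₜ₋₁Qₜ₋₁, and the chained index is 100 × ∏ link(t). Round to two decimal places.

Link t=0→t=1:
ΣP(t=1)Q(t=0) = 4.07×91 + 1371.18×5 + 0.99×372 = 370.37 + 6855.9 + 368.28 = 7594.55
ΣP(t=0)Q(t=0) = 4.28×91 + 1207.12×5 + 1.05×372 = 389.48 + 6035.6 + 390.6 = 6815.68
link = 7594.55/6815.68 = 1.114276
Link t=1→t=2:
ΣP(t=2)Q(t=1) = 4.48×104 + 1423.14×5 + 1.01×440 = 465.92 + 7115.7 + 444.4 = 8026.02
ΣP(t=1)Q(t=1) = 4.07×104 + 1371.18×5 + 0.99×440 = 423.28 + 6855.9 + 435.6 = 7714.78
link = 8026.02/7714.78 = 1.040343
Chained index = 100 × 1.114276 × 1.040343 = 115.9230

115.92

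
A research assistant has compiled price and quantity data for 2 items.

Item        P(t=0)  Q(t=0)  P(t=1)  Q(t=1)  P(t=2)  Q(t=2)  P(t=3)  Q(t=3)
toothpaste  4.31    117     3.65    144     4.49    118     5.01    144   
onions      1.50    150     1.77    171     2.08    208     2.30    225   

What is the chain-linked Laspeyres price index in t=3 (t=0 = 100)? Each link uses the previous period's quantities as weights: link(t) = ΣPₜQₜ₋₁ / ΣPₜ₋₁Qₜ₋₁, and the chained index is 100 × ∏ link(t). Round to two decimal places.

Link t=0→t=1:
ΣP(t=1)Q(t=0) = 3.65×117 + 1.77×150 = 427.05 + 265.5 = 692.55
ΣP(t=0)Q(t=0) = 4.31×117 + 1.50×150 = 504.27 + 225 = 729.27
link = 692.55/729.27 = 0.949648
Link t=1→t=2:
ΣP(t=2)Q(t=1) = 4.49×144 + 2.08×171 = 646.56 + 355.68 = 1002.24
ΣP(t=1)Q(t=1) = 3.65×144 + 1.77×171 = 525.6 + 302.67 = 828.27
link = 1002.24/828.27 = 1.210040
Link t=2→t=3:
ΣP(t=3)Q(t=2) = 5.01×118 + 2.30×208 = 591.18 + 478.4 = 1069.58
ΣP(t=2)Q(t=2) = 4.49×118 + 2.08×208 = 529.82 + 432.64 = 962.46
link = 1069.58/962.46 = 1.111298
Chained index = 100 × 0.949648 × 1.210040 × 1.111298 = 127.7007

127.70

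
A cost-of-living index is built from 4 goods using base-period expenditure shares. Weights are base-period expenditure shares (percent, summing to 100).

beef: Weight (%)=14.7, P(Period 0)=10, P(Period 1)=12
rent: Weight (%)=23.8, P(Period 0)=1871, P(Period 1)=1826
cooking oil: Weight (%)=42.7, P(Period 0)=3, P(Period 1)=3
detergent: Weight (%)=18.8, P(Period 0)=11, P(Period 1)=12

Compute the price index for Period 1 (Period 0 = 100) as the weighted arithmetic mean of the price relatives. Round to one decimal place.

beef: 14.7 × (12/10) = 14.7 × 1.200000 = 17.6400
rent: 23.8 × (1826/1871) = 23.8 × 0.975949 = 23.2276
cooking oil: 42.7 × (3/3) = 42.7 × 1.000000 = 42.7000
detergent: 18.8 × (12/11) = 18.8 × 1.090909 = 20.5091
Index = Σ wᵢ·(p₁ᵢ/p₀ᵢ) = 17.6400 + 23.2276 + 42.7000 + 20.5091 = 104.0767

104.1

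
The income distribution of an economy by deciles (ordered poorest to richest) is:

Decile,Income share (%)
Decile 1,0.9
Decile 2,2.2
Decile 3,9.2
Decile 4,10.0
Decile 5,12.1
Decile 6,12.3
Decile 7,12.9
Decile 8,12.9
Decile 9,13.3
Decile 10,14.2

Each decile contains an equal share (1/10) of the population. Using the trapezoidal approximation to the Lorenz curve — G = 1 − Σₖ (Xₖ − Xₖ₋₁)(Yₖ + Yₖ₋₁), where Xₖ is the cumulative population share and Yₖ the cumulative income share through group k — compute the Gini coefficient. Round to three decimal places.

Cumulative income shares Yₖ: 0.0090, 0.0310, 0.1230, 0.2230, 0.3440, 0.4670, 0.5960, 0.7250, 0.8580, 1.0000
Σ (Xₖ−Xₖ₋₁)(Yₖ+Yₖ₋₁) = (1/10)(0.0090+0.0000) + (1/10)(0.0310+0.0090) + (1/10)(0.1230+0.0310) + (1/10)(0.2230+0.1230) + (1/10)(0.3440+0.2230) + (1/10)(0.4670+0.3440) + (1/10)(0.5960+0.4670) + (1/10)(0.7250+0.5960) + (1/10)(0.8580+0.7250) + (1/10)(1.0000+0.8580)
  = 0.0009 + 0.0040 + 0.0154 + 0.0346 + 0.0567 + 0.0811 + 0.1063 + 0.1321 + 0.1583 + 0.1858 = 0.7752
G = 1 − 0.7752 = 0.2248

0.225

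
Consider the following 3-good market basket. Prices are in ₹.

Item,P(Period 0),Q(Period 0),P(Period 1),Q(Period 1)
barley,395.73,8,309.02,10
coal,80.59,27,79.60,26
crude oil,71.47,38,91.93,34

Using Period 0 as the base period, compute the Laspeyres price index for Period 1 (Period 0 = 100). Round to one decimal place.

Laspeyres price index uses base-period quantities as weights.
ΣP(Period 1)·Q(Period 0) = 309.02×8 + 79.60×27 + 91.93×38 = 2472.16 + 2149.2 + 3493.34 = 8114.7
ΣP(Period 0)·Q(Period 0) = 395.73×8 + 80.59×27 + 71.47×38 = 3165.84 + 2175.93 + 2715.86 = 8057.63
Index = 8114.7 / 8057.63 × 100 = 100.7083

100.7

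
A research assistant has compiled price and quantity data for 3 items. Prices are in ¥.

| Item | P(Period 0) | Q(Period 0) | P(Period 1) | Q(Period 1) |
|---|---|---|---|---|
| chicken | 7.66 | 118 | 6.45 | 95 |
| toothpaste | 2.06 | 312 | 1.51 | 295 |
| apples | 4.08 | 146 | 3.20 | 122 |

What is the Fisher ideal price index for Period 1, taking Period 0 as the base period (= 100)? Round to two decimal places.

Laspeyres component (base-period weights):
ΣP(Period 1)Q(Period 0) = 6.45×118 + 1.51×312 + 3.20×146 = 761.1 + 471.12 + 467.2 = 1699.42
ΣP(Period 0)Q(Period 0) = 7.66×118 + 2.06×312 + 4.08×146 = 903.88 + 642.72 + 595.68 = 2142.28
L = 1699.42 / 2142.28 × 100 = 79.3276
Paasche component (current-period weights):
ΣP(Period 1)Q(Period 1) = 6.45×95 + 1.51×295 + 3.20×122 = 612.75 + 445.45 + 390.4 = 1448.6
ΣP(Period 0)Q(Period 1) = 7.66×95 + 2.06×295 + 4.08×122 = 727.7 + 607.7 + 497.76 = 1833.16
P = 1448.6 / 1833.16 × 100 = 79.0220
Fisher = √(L × P) = √(79.3276 × 79.0220) = 79.1747

79.17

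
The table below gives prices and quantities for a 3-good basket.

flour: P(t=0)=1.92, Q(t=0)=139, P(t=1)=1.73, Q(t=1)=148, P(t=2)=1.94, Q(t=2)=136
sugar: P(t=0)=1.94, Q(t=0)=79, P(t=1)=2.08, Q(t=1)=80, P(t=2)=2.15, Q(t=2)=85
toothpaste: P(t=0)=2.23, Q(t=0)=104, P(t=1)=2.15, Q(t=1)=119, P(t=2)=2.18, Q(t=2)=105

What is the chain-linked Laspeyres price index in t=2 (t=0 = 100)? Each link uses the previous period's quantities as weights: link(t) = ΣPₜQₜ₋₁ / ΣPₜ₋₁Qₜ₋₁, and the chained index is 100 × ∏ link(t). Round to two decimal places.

Link t=0→t=1:
ΣP(t=1)Q(t=0) = 1.73×139 + 2.08×79 + 2.15×104 = 240.47 + 164.32 + 223.6 = 628.39
ΣP(t=0)Q(t=0) = 1.92×139 + 1.94×79 + 2.23×104 = 266.88 + 153.26 + 231.92 = 652.06
link = 628.39/652.06 = 0.963700
Link t=1→t=2:
ΣP(t=2)Q(t=1) = 1.94×148 + 2.15×80 + 2.18×119 = 287.12 + 172 + 259.42 = 718.54
ΣP(t=1)Q(t=1) = 1.73×148 + 2.08×80 + 2.15×119 = 256.04 + 166.4 + 255.85 = 678.29
link = 718.54/678.29 = 1.059340
Chained index = 100 × 0.963700 × 1.059340 = 102.0886

102.09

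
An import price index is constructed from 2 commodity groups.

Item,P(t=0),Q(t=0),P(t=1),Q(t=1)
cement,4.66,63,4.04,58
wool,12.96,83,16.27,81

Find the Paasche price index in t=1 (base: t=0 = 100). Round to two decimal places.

Paasche price index uses current-period quantities as weights.
ΣP(t=1)·Q(t=1) = 4.04×58 + 16.27×81 = 234.32 + 1317.87 = 1552.19
ΣP(t=0)·Q(t=1) = 4.66×58 + 12.96×81 = 270.28 + 1049.76 = 1320.04
Index = 1552.19 / 1320.04 × 100 = 117.5866

117.59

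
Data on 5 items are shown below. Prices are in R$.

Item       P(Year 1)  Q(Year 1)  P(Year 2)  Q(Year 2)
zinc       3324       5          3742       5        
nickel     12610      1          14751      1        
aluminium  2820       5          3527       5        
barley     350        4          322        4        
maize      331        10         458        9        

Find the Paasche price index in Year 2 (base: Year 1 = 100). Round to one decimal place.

118.4

Paasche price index uses current-period quantities as weights.
ΣP(Year 2)·Q(Year 2) = 3742×5 + 14751×1 + 3527×5 + 322×4 + 458×9 = 18710 + 14751 + 17635 + 1288 + 4122 = 56506
ΣP(Year 1)·Q(Year 2) = 3324×5 + 12610×1 + 2820×5 + 350×4 + 331×9 = 16620 + 12610 + 14100 + 1400 + 2979 = 47709
Index = 56506 / 47709 × 100 = 118.4389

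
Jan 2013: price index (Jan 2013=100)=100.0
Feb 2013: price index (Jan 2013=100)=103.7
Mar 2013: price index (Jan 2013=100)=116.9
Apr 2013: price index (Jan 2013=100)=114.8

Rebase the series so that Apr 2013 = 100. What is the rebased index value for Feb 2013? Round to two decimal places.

90.33

Rebased(Feb 2013) = 103.7 / 114.8 × 100 = 90.3310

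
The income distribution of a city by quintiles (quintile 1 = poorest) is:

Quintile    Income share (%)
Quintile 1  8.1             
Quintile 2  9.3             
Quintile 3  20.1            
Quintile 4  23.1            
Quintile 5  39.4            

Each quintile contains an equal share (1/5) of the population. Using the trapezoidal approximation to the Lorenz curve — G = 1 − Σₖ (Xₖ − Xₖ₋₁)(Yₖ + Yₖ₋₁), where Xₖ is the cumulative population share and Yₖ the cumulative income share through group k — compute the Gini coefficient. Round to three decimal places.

Cumulative income shares Yₖ: 0.0810, 0.1740, 0.3750, 0.6060, 1.0000
Σ (Xₖ−Xₖ₋₁)(Yₖ+Yₖ₋₁) = (1/5)(0.0810+0.0000) + (1/5)(0.1740+0.0810) + (1/5)(0.3750+0.1740) + (1/5)(0.6060+0.3750) + (1/5)(1.0000+0.6060)
  = 0.0162 + 0.0510 + 0.1098 + 0.1962 + 0.3212 = 0.6944
G = 1 − 0.6944 = 0.3056

0.306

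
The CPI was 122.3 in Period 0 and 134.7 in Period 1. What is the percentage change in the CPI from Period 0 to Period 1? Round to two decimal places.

Change = (134.7 − 122.3) / 122.3 × 100
       = 12.4 / 122.3 × 100 = 10.1390%

10.14%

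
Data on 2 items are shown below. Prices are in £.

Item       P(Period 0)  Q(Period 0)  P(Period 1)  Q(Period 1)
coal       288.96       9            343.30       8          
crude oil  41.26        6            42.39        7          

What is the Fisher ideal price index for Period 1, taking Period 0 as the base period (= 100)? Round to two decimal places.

Laspeyres component (base-period weights):
ΣP(Period 1)Q(Period 0) = 343.30×9 + 42.39×6 = 3089.7 + 254.34 = 3344.04
ΣP(Period 0)Q(Period 0) = 288.96×9 + 41.26×6 = 2600.64 + 247.56 = 2848.2
L = 3344.04 / 2848.2 × 100 = 117.4089
Paasche component (current-period weights):
ΣP(Period 1)Q(Period 1) = 343.30×8 + 42.39×7 = 2746.4 + 296.73 = 3043.13
ΣP(Period 0)Q(Period 1) = 288.96×8 + 41.26×7 = 2311.68 + 288.82 = 2600.5
P = 3043.13 / 2600.5 × 100 = 117.0210
Fisher = √(L × P) = √(117.4089 × 117.0210) = 117.2148

117.21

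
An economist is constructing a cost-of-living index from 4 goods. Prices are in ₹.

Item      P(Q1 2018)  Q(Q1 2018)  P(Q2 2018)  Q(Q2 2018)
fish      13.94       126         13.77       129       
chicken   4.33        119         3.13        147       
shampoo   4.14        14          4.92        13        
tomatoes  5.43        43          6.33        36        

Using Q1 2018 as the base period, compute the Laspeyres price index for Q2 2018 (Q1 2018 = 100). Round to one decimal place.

Laspeyres price index uses base-period quantities as weights.
ΣP(Q2 2018)·Q(Q1 2018) = 13.77×126 + 3.13×119 + 4.92×14 + 6.33×43 = 1735.02 + 372.47 + 68.88 + 272.19 = 2448.56
ΣP(Q1 2018)·Q(Q1 2018) = 13.94×126 + 4.33×119 + 4.14×14 + 5.43×43 = 1756.44 + 515.27 + 57.96 + 233.49 = 2563.16
Index = 2448.56 / 2563.16 × 100 = 95.5290

95.5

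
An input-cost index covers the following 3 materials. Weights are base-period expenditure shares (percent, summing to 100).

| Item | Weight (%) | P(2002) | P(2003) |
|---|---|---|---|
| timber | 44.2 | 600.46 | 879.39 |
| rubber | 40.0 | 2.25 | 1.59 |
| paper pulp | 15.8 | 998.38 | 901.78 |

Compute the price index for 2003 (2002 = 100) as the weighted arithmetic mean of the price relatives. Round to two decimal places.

107.27

timber: 44.2 × (879.39/600.46) = 44.2 × 1.464527 = 64.7321
rubber: 40.0 × (1.59/2.25) = 40.0 × 0.706667 = 28.2667
paper pulp: 15.8 × (901.78/998.38) = 15.8 × 0.903243 = 14.2712
Index = Σ wᵢ·(p₁ᵢ/p₀ᵢ) = 64.7321 + 28.2667 + 14.2712 = 107.2700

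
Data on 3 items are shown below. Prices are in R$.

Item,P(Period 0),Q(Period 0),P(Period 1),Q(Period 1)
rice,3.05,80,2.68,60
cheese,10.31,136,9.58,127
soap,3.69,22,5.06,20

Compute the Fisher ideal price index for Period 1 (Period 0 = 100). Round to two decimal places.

Laspeyres component (base-period weights):
ΣP(Period 1)Q(Period 0) = 2.68×80 + 9.58×136 + 5.06×22 = 214.4 + 1302.88 + 111.32 = 1628.6
ΣP(Period 0)Q(Period 0) = 3.05×80 + 10.31×136 + 3.69×22 = 244 + 1402.16 + 81.18 = 1727.34
L = 1628.6 / 1727.34 × 100 = 94.2837
Paasche component (current-period weights):
ΣP(Period 1)Q(Period 1) = 2.68×60 + 9.58×127 + 5.06×20 = 160.8 + 1216.66 + 101.2 = 1478.66
ΣP(Period 0)Q(Period 1) = 3.05×60 + 10.31×127 + 3.69×20 = 183 + 1309.37 + 73.8 = 1566.17
P = 1478.66 / 1566.17 × 100 = 94.4125
Fisher = √(L × P) = √(94.2837 × 94.4125) = 94.3481

94.35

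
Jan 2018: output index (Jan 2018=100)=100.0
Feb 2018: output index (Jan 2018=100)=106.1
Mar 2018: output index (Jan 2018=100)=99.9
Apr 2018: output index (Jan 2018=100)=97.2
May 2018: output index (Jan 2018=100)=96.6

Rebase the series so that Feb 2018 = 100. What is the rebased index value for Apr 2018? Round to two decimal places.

91.61

Rebased(Apr 2018) = 97.2 / 106.1 × 100 = 91.6117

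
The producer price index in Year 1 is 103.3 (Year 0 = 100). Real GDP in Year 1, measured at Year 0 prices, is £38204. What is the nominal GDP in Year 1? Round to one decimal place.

Nominal = Real × (Index/100) = 38204 × (103.3/100)
        = 38204 × 1.033 = 39464.7320

39464.7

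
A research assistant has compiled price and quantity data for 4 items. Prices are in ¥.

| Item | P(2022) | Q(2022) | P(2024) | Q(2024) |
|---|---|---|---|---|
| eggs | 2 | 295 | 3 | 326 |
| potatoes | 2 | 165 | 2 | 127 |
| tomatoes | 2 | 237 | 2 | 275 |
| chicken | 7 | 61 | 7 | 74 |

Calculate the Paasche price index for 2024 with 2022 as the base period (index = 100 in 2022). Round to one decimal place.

116.5

Paasche price index uses current-period quantities as weights.
ΣP(2024)·Q(2024) = 3×326 + 2×127 + 2×275 + 7×74 = 978 + 254 + 550 + 518 = 2300
ΣP(2022)·Q(2024) = 2×326 + 2×127 + 2×275 + 7×74 = 652 + 254 + 550 + 518 = 1974
Index = 2300 / 1974 × 100 = 116.5147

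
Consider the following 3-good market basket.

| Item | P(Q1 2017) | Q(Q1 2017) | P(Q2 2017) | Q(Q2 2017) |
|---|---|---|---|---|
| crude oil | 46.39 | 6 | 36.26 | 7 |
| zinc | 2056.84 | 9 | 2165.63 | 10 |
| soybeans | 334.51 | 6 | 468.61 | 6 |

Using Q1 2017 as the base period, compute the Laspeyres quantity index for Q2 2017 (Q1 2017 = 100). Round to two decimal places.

Laspeyres quantity index uses base-period prices as weights.
ΣP(Q1 2017)·Q(Q2 2017) = 46.39×7 + 2056.84×10 + 334.51×6 = 324.73 + 20568.4 + 2007.06 = 22900.19
ΣP(Q1 2017)·Q(Q1 2017) = 46.39×6 + 2056.84×9 + 334.51×6 = 278.34 + 18511.56 + 2007.06 = 20796.96
Index = 22900.19 / 20796.96 × 100 = 110.1132

110.11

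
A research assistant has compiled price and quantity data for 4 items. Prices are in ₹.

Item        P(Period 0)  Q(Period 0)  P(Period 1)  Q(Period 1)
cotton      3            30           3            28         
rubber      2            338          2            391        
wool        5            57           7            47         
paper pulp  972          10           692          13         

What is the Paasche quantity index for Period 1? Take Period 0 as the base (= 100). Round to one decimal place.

126.0

Paasche quantity index uses current-period prices as weights.
ΣP(Period 1)·Q(Period 1) = 3×28 + 2×391 + 7×47 + 692×13 = 84 + 782 + 329 + 8996 = 10191
ΣP(Period 1)·Q(Period 0) = 3×30 + 2×338 + 7×57 + 692×10 = 90 + 676 + 399 + 6920 = 8085
Index = 10191 / 8085 × 100 = 126.0482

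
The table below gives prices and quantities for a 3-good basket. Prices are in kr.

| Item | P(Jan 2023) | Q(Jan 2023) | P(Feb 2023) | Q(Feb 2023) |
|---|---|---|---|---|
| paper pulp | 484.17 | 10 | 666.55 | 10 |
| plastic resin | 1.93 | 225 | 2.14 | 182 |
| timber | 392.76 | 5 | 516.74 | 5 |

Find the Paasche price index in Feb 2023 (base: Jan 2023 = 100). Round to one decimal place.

134.7

Paasche price index uses current-period quantities as weights.
ΣP(Feb 2023)·Q(Feb 2023) = 666.55×10 + 2.14×182 + 516.74×5 = 6665.5 + 389.48 + 2583.7 = 9638.68
ΣP(Jan 2023)·Q(Feb 2023) = 484.17×10 + 1.93×182 + 392.76×5 = 4841.7 + 351.26 + 1963.8 = 7156.76
Index = 9638.68 / 7156.76 × 100 = 134.6794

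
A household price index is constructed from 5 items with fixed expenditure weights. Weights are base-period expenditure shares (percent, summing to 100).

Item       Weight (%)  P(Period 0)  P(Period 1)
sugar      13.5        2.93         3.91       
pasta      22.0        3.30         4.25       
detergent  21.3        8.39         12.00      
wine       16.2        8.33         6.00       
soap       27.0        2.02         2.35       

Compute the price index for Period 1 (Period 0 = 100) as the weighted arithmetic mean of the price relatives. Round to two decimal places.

sugar: 13.5 × (3.91/2.93) = 13.5 × 1.334471 = 18.0154
pasta: 22.0 × (4.25/3.30) = 22.0 × 1.287879 = 28.3333
detergent: 21.3 × (12.00/8.39) = 21.3 × 1.430274 = 30.4648
wine: 16.2 × (6.00/8.33) = 16.2 × 0.720288 = 11.6687
soap: 27.0 × (2.35/2.02) = 27.0 × 1.163366 = 31.4109
Index = Σ wᵢ·(p₁ᵢ/p₀ᵢ) = 18.0154 + 28.3333 + 30.4648 + 11.6687 + 31.4109 = 119.8931

119.89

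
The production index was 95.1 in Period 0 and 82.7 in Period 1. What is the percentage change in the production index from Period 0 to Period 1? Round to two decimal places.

Change = (82.7 − 95.1) / 95.1 × 100
       = -12.4 / 95.1 × 100 = -13.0389%

-13.04%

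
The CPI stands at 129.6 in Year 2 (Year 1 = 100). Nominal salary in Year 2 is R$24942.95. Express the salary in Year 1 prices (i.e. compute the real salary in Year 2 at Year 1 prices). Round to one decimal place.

Real = Nominal ÷ (Index/100) = 24942.95 ÷ (129.6/100)
     = 24942.95 ÷ 1.296 = 19246.1034

19246.1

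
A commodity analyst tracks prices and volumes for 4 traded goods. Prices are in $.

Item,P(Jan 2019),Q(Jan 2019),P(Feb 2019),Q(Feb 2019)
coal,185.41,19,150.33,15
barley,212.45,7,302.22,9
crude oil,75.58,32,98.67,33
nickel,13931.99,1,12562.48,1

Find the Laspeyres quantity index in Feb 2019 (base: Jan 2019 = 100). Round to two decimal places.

Laspeyres quantity index uses base-period prices as weights.
ΣP(Jan 2019)·Q(Feb 2019) = 185.41×15 + 212.45×9 + 75.58×33 + 13931.99×1 = 2781.15 + 1912.05 + 2494.14 + 13931.99 = 21119.33
ΣP(Jan 2019)·Q(Jan 2019) = 185.41×19 + 212.45×7 + 75.58×32 + 13931.99×1 = 3522.79 + 1487.15 + 2418.56 + 13931.99 = 21360.49
Index = 21119.33 / 21360.49 × 100 = 98.8710

98.87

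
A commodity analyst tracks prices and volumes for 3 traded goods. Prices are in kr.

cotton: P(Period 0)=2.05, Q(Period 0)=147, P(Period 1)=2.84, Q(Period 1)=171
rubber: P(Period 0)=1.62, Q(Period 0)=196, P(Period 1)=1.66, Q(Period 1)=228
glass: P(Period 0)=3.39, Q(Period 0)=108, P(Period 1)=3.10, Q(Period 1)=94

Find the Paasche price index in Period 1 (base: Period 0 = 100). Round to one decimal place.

Paasche price index uses current-period quantities as weights.
ΣP(Period 1)·Q(Period 1) = 2.84×171 + 1.66×228 + 3.10×94 = 485.64 + 378.48 + 291.4 = 1155.52
ΣP(Period 0)·Q(Period 1) = 2.05×171 + 1.62×228 + 3.39×94 = 350.55 + 369.36 + 318.66 = 1038.57
Index = 1155.52 / 1038.57 × 100 = 111.2607

111.3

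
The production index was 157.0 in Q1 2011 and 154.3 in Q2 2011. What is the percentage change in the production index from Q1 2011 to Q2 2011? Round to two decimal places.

Change = (154.3 − 157.0) / 157.0 × 100
       = -2.7 / 157.0 × 100 = -1.7197%

-1.72%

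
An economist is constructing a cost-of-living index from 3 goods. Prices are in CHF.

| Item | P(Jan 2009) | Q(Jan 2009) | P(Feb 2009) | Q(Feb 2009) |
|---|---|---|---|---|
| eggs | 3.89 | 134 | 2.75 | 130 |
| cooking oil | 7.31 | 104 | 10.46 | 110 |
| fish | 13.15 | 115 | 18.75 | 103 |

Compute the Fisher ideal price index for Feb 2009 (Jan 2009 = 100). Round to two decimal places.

129.20

Laspeyres component (base-period weights):
ΣP(Feb 2009)Q(Jan 2009) = 2.75×134 + 10.46×104 + 18.75×115 = 368.5 + 1087.84 + 2156.25 = 3612.59
ΣP(Jan 2009)Q(Jan 2009) = 3.89×134 + 7.31×104 + 13.15×115 = 521.26 + 760.24 + 1512.25 = 2793.75
L = 3612.59 / 2793.75 × 100 = 129.3097
Paasche component (current-period weights):
ΣP(Feb 2009)Q(Feb 2009) = 2.75×130 + 10.46×110 + 18.75×103 = 357.5 + 1150.6 + 1931.25 = 3439.35
ΣP(Jan 2009)Q(Feb 2009) = 3.89×130 + 7.31×110 + 13.15×103 = 505.7 + 804.1 + 1354.45 = 2664.25
P = 3439.35 / 2664.25 × 100 = 129.0926
Fisher = √(L × P) = √(129.3097 × 129.0926) = 129.2011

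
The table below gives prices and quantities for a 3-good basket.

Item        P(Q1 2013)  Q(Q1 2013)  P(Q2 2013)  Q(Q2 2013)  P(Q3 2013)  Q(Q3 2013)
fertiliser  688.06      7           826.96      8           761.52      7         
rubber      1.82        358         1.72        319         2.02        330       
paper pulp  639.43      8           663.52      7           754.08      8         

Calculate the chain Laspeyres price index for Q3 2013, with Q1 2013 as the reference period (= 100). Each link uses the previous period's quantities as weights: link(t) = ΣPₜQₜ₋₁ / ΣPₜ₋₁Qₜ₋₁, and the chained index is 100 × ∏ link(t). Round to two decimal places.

112.60

Link Q1 2013→Q2 2013:
ΣP(Q2 2013)Q(Q1 2013) = 826.96×7 + 1.72×358 + 663.52×8 = 5788.72 + 615.76 + 5308.16 = 11712.64
ΣP(Q1 2013)Q(Q1 2013) = 688.06×7 + 1.82×358 + 639.43×8 = 4816.42 + 651.56 + 5115.44 = 10583.42
link = 11712.64/10583.42 = 1.106697
Link Q2 2013→Q3 2013:
ΣP(Q3 2013)Q(Q2 2013) = 761.52×8 + 2.02×319 + 754.08×7 = 6092.16 + 644.38 + 5278.56 = 12015.1
ΣP(Q2 2013)Q(Q2 2013) = 826.96×8 + 1.72×319 + 663.52×7 = 6615.68 + 548.68 + 4644.64 = 11809
link = 12015.1/11809 = 1.017453
Chained index = 100 × 1.106697 × 1.017453 = 112.6012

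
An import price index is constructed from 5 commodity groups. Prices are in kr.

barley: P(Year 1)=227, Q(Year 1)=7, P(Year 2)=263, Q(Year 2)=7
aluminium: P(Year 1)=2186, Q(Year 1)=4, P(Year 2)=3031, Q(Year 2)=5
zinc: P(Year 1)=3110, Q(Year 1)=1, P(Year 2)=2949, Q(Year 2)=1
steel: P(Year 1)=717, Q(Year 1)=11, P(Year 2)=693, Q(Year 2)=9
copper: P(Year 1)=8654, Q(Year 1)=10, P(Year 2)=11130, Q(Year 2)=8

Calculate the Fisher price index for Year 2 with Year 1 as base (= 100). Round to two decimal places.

126.05

Laspeyres component (base-period weights):
ΣP(Year 2)Q(Year 1) = 263×7 + 3031×4 + 2949×1 + 693×11 + 11130×10 = 1841 + 12124 + 2949 + 7623 + 111300 = 135837
ΣP(Year 1)Q(Year 1) = 227×7 + 2186×4 + 3110×1 + 717×11 + 8654×10 = 1589 + 8744 + 3110 + 7887 + 86540 = 107870
L = 135837 / 107870 × 100 = 125.9266
Paasche component (current-period weights):
ΣP(Year 2)Q(Year 2) = 263×7 + 3031×5 + 2949×1 + 693×9 + 11130×8 = 1841 + 15155 + 2949 + 6237 + 89040 = 115222
ΣP(Year 1)Q(Year 2) = 227×7 + 2186×5 + 3110×1 + 717×9 + 8654×8 = 1589 + 10930 + 3110 + 6453 + 69232 = 91314
P = 115222 / 91314 × 100 = 126.1822
Fisher = √(L × P) = √(125.9266 × 126.1822) = 126.0543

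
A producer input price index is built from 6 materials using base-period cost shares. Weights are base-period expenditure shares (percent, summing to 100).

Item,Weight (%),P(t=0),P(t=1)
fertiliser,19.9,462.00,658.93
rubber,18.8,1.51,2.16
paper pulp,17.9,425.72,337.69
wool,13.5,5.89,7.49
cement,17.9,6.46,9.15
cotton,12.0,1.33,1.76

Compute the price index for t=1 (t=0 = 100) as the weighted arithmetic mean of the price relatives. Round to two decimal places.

127.87

fertiliser: 19.9 × (658.93/462.00) = 19.9 × 1.426255 = 28.3825
rubber: 18.8 × (2.16/1.51) = 18.8 × 1.430464 = 26.8927
paper pulp: 17.9 × (337.69/425.72) = 17.9 × 0.793221 = 14.1987
wool: 13.5 × (7.49/5.89) = 13.5 × 1.271647 = 17.1672
cement: 17.9 × (9.15/6.46) = 17.9 × 1.416409 = 25.3537
cotton: 12.0 × (1.76/1.33) = 12.0 × 1.323308 = 15.8797
Index = Σ wᵢ·(p₁ᵢ/p₀ᵢ) = 28.3825 + 26.8927 + 14.1987 + 17.1672 + 25.3537 + 15.8797 = 127.8745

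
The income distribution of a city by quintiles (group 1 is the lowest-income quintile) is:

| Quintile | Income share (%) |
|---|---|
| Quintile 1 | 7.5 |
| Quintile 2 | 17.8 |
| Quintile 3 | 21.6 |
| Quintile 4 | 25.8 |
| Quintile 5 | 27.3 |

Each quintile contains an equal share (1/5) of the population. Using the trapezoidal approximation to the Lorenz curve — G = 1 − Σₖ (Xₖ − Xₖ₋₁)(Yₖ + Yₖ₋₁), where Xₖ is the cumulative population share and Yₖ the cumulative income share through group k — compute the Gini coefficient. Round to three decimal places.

Cumulative income shares Yₖ: 0.0750, 0.2530, 0.4690, 0.7270, 1.0000
Σ (Xₖ−Xₖ₋₁)(Yₖ+Yₖ₋₁) = (1/5)(0.0750+0.0000) + (1/5)(0.2530+0.0750) + (1/5)(0.4690+0.2530) + (1/5)(0.7270+0.4690) + (1/5)(1.0000+0.7270)
  = 0.0150 + 0.0656 + 0.1444 + 0.2392 + 0.3454 = 0.8096
G = 1 − 0.8096 = 0.1904

0.190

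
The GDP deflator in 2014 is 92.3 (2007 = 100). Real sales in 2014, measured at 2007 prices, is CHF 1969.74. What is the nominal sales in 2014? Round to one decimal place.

1818.1

Nominal = Real × (Index/100) = 1969.74 × (92.3/100)
        = 1969.74 × 0.923 = 1818.0700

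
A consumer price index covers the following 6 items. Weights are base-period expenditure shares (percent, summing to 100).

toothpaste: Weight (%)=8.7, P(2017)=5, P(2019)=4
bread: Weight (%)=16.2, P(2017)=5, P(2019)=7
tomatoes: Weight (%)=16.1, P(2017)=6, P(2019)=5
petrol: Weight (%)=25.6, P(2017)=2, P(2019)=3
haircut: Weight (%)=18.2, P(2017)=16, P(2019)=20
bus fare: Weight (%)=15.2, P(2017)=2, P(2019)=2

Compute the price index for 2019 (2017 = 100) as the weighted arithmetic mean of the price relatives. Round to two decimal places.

toothpaste: 8.7 × (4/5) = 8.7 × 0.800000 = 6.9600
bread: 16.2 × (7/5) = 16.2 × 1.400000 = 22.6800
tomatoes: 16.1 × (5/6) = 16.1 × 0.833333 = 13.4167
petrol: 25.6 × (3/2) = 25.6 × 1.500000 = 38.4000
haircut: 18.2 × (20/16) = 18.2 × 1.250000 = 22.7500
bus fare: 15.2 × (2/2) = 15.2 × 1.000000 = 15.2000
Index = Σ wᵢ·(p₁ᵢ/p₀ᵢ) = 6.9600 + 22.6800 + 13.4167 + 38.4000 + 22.7500 + 15.2000 = 119.4067

119.41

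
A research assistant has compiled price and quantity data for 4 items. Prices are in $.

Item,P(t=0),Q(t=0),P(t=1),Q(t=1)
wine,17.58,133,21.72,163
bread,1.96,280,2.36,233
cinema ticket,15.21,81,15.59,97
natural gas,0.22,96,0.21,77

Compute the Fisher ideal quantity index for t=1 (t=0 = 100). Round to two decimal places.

116.28

Laspeyres component (base-period weights):
ΣP(t=0)Q(t=1) = 17.58×163 + 1.96×233 + 15.21×97 + 0.22×77 = 2865.54 + 456.68 + 1475.37 + 16.94 = 4814.53
ΣP(t=0)Q(t=0) = 17.58×133 + 1.96×280 + 15.21×81 + 0.22×96 = 2338.14 + 548.8 + 1232.01 + 21.12 = 4140.07
L = 4814.53 / 4140.07 × 100 = 116.2910
Paasche component (current-period weights):
ΣP(t=1)Q(t=1) = 21.72×163 + 2.36×233 + 15.59×97 + 0.21×77 = 3540.36 + 549.88 + 1512.23 + 16.17 = 5618.64
ΣP(t=1)Q(t=0) = 21.72×133 + 2.36×280 + 15.59×81 + 0.21×96 = 2888.76 + 660.8 + 1262.79 + 20.16 = 4832.51
P = 5618.64 / 4832.51 × 100 = 116.2675
Fisher = √(L × P) = √(116.2910 × 116.2675) = 116.2793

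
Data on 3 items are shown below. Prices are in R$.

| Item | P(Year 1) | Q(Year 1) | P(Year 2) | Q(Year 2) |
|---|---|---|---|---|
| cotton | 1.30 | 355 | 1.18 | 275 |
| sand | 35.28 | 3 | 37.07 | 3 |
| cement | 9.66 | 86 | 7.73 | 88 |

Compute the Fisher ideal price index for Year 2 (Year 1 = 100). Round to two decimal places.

Laspeyres component (base-period weights):
ΣP(Year 2)Q(Year 1) = 1.18×355 + 37.07×3 + 7.73×86 = 418.9 + 111.21 + 664.78 = 1194.89
ΣP(Year 1)Q(Year 1) = 1.30×355 + 35.28×3 + 9.66×86 = 461.5 + 105.84 + 830.76 = 1398.1
L = 1194.89 / 1398.1 × 100 = 85.4653
Paasche component (current-period weights):
ΣP(Year 2)Q(Year 2) = 1.18×275 + 37.07×3 + 7.73×88 = 324.5 + 111.21 + 680.24 = 1115.95
ΣP(Year 1)Q(Year 2) = 1.30×275 + 35.28×3 + 9.66×88 = 357.5 + 105.84 + 850.08 = 1313.42
P = 1115.95 / 1313.42 × 100 = 84.9652
Fisher = √(L × P) = √(85.4653 × 84.9652) = 85.2149

85.21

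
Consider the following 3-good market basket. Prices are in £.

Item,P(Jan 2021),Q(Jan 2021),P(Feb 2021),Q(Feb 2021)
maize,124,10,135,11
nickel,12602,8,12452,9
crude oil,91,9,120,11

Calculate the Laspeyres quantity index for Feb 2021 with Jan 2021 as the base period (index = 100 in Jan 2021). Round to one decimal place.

Laspeyres quantity index uses base-period prices as weights.
ΣP(Jan 2021)·Q(Feb 2021) = 124×11 + 12602×9 + 91×11 = 1364 + 113418 + 1001 = 115783
ΣP(Jan 2021)·Q(Jan 2021) = 124×10 + 12602×8 + 91×9 = 1240 + 100816 + 819 = 102875
Index = 115783 / 102875 × 100 = 112.5473

112.5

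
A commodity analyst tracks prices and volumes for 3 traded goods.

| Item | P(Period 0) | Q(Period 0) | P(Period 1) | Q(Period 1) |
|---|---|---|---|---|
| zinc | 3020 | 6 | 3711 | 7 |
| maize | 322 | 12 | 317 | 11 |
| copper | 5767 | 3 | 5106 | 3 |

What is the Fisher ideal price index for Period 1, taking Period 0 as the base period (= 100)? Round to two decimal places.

106.01

Laspeyres component (base-period weights):
ΣP(Period 1)Q(Period 0) = 3711×6 + 317×12 + 5106×3 = 22266 + 3804 + 15318 = 41388
ΣP(Period 0)Q(Period 0) = 3020×6 + 322×12 + 5767×3 = 18120 + 3864 + 17301 = 39285
L = 41388 / 39285 × 100 = 105.3532
Paasche component (current-period weights):
ΣP(Period 1)Q(Period 1) = 3711×7 + 317×11 + 5106×3 = 25977 + 3487 + 15318 = 44782
ΣP(Period 0)Q(Period 1) = 3020×7 + 322×11 + 5767×3 = 21140 + 3542 + 17301 = 41983
P = 44782 / 41983 × 100 = 106.6670
Fisher = √(L × P) = √(105.3532 × 106.6670) = 106.0081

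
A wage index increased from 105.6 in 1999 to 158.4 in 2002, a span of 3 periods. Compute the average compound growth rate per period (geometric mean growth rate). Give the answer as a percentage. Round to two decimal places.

14.47%

Growth factor = (158.4/105.6)^(1/3) = (1.500000)^(1/3) = 1.144714
Growth rate = 1.144714 − 1 = 0.144714 = 14.4714%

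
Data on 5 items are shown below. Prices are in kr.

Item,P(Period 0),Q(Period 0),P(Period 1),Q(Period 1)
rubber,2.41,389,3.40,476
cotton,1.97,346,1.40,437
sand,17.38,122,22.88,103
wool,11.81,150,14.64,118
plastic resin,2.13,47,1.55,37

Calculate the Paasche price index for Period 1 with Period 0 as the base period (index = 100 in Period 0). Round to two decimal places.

Paasche price index uses current-period quantities as weights.
ΣP(Period 1)·Q(Period 1) = 3.40×476 + 1.40×437 + 22.88×103 + 14.64×118 + 1.55×37 = 1618.4 + 611.8 + 2356.64 + 1727.52 + 57.35 = 6371.71
ΣP(Period 0)·Q(Period 1) = 2.41×476 + 1.97×437 + 17.38×103 + 11.81×118 + 2.13×37 = 1147.16 + 860.89 + 1790.14 + 1393.58 + 78.81 = 5270.58
Index = 6371.71 / 5270.58 × 100 = 120.8920

120.89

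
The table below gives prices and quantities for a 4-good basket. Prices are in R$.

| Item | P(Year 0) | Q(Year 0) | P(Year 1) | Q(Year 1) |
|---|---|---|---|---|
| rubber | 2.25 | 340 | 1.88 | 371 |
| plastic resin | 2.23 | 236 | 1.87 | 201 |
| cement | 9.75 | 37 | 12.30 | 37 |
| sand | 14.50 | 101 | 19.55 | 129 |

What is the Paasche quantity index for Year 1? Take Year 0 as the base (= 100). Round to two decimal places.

Paasche quantity index uses current-period prices as weights.
ΣP(Year 1)·Q(Year 1) = 1.88×371 + 1.87×201 + 12.30×37 + 19.55×129 = 697.48 + 375.87 + 455.1 + 2521.95 = 4050.4
ΣP(Year 1)·Q(Year 0) = 1.88×340 + 1.87×236 + 12.30×37 + 19.55×101 = 639.2 + 441.32 + 455.1 + 1974.55 = 3510.17
Index = 4050.4 / 3510.17 × 100 = 115.3904

115.39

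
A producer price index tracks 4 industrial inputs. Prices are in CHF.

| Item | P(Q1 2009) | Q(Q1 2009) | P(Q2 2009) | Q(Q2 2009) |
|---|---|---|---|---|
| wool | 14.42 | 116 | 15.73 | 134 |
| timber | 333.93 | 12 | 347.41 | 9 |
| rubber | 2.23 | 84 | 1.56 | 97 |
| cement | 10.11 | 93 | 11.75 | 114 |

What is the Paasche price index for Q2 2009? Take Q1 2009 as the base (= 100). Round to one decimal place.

106.6

Paasche price index uses current-period quantities as weights.
ΣP(Q2 2009)·Q(Q2 2009) = 15.73×134 + 347.41×9 + 1.56×97 + 11.75×114 = 2107.82 + 3126.69 + 151.32 + 1339.5 = 6725.33
ΣP(Q1 2009)·Q(Q2 2009) = 14.42×134 + 333.93×9 + 2.23×97 + 10.11×114 = 1932.28 + 3005.37 + 216.31 + 1152.54 = 6306.5
Index = 6725.33 / 6306.5 × 100 = 106.6412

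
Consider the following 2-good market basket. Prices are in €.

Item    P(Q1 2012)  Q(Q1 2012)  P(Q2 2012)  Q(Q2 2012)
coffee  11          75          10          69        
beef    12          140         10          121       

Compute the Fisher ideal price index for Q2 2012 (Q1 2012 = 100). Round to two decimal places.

85.88

Laspeyres component (base-period weights):
ΣP(Q2 2012)Q(Q1 2012) = 10×75 + 10×140 = 750 + 1400 = 2150
ΣP(Q1 2012)Q(Q1 2012) = 11×75 + 12×140 = 825 + 1680 = 2505
L = 2150 / 2505 × 100 = 85.8283
Paasche component (current-period weights):
ΣP(Q2 2012)Q(Q2 2012) = 10×69 + 10×121 = 690 + 1210 = 1900
ΣP(Q1 2012)Q(Q2 2012) = 11×69 + 12×121 = 759 + 1452 = 2211
P = 1900 / 2211 × 100 = 85.9340
Fisher = √(L × P) = √(85.8283 × 85.9340) = 85.8811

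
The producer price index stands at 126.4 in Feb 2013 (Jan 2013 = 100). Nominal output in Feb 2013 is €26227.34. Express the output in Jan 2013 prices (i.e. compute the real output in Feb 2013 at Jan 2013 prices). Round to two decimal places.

Real = Nominal ÷ (Index/100) = 26227.34 ÷ (126.4/100)
     = 26227.34 ÷ 1.264 = 20749.4778

20749.48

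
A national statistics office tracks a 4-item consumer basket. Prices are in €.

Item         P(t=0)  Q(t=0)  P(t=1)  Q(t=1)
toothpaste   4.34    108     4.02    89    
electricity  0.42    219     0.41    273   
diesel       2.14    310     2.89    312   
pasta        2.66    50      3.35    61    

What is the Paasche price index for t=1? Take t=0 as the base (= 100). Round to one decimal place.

Paasche price index uses current-period quantities as weights.
ΣP(t=1)·Q(t=1) = 4.02×89 + 0.41×273 + 2.89×312 + 3.35×61 = 357.78 + 111.93 + 901.68 + 204.35 = 1575.74
ΣP(t=0)·Q(t=1) = 4.34×89 + 0.42×273 + 2.14×312 + 2.66×61 = 386.26 + 114.66 + 667.68 + 162.26 = 1330.86
Index = 1575.74 / 1330.86 × 100 = 118.4001

118.4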